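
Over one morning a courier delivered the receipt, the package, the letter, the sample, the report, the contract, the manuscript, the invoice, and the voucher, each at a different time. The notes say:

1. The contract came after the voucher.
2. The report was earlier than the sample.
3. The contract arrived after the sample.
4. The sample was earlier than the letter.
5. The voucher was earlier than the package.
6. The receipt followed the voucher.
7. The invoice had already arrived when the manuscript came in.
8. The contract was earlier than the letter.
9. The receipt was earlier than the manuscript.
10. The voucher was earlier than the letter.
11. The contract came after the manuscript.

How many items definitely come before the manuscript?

Directly stated before the manuscript: the invoice and the receipt.
The voucher reaches the manuscript via the voucher → the receipt → the manuscript.
No chain forces the sample (or any of the others) ahead of the manuscript.
That's the invoice, the receipt, and the voucher — 3 in all.

3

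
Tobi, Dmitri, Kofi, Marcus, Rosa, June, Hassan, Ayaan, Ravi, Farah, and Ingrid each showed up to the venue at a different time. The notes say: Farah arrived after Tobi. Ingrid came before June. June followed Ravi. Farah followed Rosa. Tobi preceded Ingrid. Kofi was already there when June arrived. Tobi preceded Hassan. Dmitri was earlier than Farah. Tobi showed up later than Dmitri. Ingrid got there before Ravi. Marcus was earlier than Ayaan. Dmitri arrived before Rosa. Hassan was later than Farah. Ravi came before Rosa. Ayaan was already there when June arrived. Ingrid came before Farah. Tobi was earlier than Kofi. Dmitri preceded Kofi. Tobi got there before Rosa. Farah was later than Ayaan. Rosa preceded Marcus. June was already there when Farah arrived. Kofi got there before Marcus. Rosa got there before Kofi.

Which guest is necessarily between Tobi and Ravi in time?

Ingrid

Tracing the constraints gives Tobi → Ingrid → Ravi, so Ingrid sits after Tobi and before Ravi.
No other guest is forced both after Tobi and before Ravi.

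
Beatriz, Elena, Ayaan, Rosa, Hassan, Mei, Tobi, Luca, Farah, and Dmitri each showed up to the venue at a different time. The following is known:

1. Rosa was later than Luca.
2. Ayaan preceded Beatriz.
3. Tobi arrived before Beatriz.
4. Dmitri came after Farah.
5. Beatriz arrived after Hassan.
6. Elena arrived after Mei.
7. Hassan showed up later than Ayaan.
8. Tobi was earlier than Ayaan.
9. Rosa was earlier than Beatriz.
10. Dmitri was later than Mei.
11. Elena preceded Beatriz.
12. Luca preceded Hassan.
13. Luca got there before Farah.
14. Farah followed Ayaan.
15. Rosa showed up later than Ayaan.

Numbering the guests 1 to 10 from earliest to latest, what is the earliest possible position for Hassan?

Ayaan, Luca, and Tobi must all come before Hassan — 3 forced predecessors.
Nothing else is forced ahead of Hassan, so their earliest slot is position 3 + 1 = 4.

4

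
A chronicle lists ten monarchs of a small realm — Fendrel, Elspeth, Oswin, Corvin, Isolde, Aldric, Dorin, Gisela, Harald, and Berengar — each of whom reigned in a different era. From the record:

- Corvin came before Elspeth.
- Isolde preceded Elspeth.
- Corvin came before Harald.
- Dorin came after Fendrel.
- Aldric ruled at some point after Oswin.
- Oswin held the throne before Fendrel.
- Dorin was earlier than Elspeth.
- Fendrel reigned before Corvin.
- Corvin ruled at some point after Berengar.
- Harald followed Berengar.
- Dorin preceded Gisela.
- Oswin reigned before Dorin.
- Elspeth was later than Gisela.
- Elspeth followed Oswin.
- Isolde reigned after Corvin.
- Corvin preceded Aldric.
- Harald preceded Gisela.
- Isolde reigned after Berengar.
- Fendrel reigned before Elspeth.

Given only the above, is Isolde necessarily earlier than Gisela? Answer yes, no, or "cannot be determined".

No chain of stated constraints runs from Isolde to Gisela, and none runs from Gisela to Isolde either.
So the relative order of Isolde and Gisela is not fixed by the given facts.

cannot be determined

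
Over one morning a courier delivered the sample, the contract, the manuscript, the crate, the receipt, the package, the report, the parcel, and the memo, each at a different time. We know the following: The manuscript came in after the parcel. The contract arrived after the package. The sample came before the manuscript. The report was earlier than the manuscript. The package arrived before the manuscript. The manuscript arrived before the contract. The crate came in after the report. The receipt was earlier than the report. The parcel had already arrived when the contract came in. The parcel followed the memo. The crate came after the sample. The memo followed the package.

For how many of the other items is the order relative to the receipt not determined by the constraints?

4

Forced after the receipt: the contract, the crate, the manuscript, and the report.
That leaves the memo, the package, the parcel, and the sample with no forced order relative to the receipt — 4.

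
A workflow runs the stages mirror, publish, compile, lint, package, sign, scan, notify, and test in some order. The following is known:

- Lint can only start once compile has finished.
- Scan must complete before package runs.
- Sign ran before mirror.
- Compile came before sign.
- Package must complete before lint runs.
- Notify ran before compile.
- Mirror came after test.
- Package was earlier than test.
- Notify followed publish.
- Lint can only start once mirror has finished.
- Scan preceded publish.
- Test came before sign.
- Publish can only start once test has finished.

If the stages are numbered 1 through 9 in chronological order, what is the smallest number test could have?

3

Package and scan must both come before test — 2 forced predecessors.
Nothing else is forced ahead of test, so its earliest slot is position 2 + 1 = 3.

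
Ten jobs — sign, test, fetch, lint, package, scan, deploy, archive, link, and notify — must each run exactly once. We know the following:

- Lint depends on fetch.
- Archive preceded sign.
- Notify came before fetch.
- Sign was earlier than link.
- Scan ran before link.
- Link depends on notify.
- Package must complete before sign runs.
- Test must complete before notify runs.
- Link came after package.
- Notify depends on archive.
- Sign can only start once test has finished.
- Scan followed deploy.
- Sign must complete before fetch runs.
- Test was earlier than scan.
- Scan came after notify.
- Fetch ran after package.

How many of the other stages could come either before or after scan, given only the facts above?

Forced before scan: archive, deploy, notify, and test; forced after scan: link.
That leaves fetch, lint, package, and sign with no forced order relative to scan — 4.

4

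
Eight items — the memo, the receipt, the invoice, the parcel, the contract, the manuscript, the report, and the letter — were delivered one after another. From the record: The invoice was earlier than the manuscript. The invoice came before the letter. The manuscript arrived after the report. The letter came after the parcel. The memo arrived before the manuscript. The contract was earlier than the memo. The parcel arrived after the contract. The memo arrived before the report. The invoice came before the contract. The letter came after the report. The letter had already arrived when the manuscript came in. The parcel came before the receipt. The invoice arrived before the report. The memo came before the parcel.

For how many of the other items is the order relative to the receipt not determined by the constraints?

Forced before the receipt: the contract, the invoice, the memo, and the parcel.
That leaves the letter, the manuscript, and the report with no forced order relative to the receipt — 3.

3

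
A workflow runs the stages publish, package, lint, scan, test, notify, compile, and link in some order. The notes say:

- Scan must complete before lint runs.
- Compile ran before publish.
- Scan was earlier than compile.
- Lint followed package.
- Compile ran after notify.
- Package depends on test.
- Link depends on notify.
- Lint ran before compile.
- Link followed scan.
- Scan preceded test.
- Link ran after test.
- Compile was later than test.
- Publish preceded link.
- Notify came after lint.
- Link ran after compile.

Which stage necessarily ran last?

Every other stage has a chain of constraints placing it before link, so link is last.

link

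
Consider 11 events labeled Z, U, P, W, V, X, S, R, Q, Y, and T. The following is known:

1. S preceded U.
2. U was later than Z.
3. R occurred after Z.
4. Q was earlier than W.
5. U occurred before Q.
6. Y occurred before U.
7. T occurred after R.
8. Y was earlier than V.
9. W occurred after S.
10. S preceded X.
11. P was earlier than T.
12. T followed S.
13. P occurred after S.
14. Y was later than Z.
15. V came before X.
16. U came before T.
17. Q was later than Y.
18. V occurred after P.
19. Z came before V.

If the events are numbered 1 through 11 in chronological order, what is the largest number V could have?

V must come before X — 1 event forced after it.
Everything else can be placed before V in some valid order, so V can sit as late as position 11 − 1 = 10.

10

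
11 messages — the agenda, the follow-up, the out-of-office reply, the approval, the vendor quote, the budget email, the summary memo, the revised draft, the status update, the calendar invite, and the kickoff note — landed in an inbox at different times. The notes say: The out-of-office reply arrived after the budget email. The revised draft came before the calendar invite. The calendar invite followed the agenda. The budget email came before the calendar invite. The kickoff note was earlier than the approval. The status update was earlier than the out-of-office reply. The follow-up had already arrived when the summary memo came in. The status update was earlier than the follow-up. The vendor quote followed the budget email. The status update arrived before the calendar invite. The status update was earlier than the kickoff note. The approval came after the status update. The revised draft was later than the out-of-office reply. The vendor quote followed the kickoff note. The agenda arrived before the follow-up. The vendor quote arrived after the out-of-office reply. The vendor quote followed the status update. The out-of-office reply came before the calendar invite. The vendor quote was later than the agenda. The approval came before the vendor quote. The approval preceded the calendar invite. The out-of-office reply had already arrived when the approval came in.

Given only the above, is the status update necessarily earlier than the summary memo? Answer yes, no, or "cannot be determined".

Chain the constraints: the status update → the follow-up → the summary memo. Each link is directly stated, so the status update comes before the summary memo.

yes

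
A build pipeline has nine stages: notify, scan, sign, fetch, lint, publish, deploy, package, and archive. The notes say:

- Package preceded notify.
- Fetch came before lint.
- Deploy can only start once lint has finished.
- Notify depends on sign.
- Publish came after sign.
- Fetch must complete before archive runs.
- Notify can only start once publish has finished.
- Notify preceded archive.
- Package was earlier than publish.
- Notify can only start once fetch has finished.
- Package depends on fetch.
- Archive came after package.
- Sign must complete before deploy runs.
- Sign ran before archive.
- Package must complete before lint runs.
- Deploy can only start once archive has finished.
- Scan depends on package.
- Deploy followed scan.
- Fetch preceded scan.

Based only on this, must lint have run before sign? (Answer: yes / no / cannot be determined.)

No chain of stated constraints runs from lint to sign, and none runs from sign to lint either.
So the relative order of lint and sign is not fixed by the given facts.

cannot be determined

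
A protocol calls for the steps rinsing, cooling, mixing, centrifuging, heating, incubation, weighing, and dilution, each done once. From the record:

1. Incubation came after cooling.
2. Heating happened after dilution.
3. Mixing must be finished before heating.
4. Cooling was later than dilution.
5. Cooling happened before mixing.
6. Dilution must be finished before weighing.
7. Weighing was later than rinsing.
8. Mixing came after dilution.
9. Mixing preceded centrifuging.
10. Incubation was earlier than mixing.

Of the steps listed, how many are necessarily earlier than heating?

4

Directly stated before heating: dilution and mixing.
Cooling reaches heating via cooling → mixing → heating.
Incubation reaches heating via incubation → mixing → heating.
That's cooling, dilution, incubation, and mixing — 4 in all.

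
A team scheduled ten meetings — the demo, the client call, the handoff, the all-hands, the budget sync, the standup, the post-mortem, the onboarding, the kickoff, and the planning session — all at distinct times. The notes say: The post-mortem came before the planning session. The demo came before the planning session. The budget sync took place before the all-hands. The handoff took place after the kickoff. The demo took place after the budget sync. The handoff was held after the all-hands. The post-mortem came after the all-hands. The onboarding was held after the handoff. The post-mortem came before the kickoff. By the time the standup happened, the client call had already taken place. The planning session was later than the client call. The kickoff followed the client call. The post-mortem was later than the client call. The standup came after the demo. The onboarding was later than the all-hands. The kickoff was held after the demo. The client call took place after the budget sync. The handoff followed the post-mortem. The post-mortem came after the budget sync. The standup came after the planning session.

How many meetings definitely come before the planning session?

5

Directly stated before the planning session: the client call, the demo, and the post-mortem.
The all-hands reaches the planning session via the all-hands → the post-mortem → the planning session.
The budget sync reaches the planning session via the budget sync → the post-mortem → the planning session.
No chain forces the onboarding (or any of the others) ahead of the planning session.
That's the all-hands, the budget sync, the client call, the demo, and the post-mortem — 5 in all.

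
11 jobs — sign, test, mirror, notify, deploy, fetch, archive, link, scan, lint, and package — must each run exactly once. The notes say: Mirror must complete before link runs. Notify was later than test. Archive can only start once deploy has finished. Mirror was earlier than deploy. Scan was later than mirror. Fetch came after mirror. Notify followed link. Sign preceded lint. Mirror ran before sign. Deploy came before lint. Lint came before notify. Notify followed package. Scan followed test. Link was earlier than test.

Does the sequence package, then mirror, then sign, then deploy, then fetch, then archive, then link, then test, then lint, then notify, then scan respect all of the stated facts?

yes

Check each stated constraint against the proposed order — e.g. package is ahead of notify; mirror is ahead of scan. Every pair is in the required order; nothing is violated.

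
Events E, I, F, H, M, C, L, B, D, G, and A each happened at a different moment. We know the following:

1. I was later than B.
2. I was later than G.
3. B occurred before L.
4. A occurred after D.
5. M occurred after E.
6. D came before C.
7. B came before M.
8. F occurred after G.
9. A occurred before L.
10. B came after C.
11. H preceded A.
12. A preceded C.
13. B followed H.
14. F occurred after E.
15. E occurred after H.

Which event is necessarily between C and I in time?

Tracing the constraints gives C → B → I, so B sits after C and before I.
No other event is forced both after C and before I.

B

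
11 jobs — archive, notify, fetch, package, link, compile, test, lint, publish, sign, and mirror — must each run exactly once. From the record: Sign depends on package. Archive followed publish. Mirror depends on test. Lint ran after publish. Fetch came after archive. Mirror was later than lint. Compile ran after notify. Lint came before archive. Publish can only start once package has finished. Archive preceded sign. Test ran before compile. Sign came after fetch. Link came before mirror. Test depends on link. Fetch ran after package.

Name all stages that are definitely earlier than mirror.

Directly stated before mirror: link, lint, and test.
Package reaches mirror via package → publish → lint → mirror.
Publish reaches mirror via publish → lint → mirror.

link, lint, package, publish, test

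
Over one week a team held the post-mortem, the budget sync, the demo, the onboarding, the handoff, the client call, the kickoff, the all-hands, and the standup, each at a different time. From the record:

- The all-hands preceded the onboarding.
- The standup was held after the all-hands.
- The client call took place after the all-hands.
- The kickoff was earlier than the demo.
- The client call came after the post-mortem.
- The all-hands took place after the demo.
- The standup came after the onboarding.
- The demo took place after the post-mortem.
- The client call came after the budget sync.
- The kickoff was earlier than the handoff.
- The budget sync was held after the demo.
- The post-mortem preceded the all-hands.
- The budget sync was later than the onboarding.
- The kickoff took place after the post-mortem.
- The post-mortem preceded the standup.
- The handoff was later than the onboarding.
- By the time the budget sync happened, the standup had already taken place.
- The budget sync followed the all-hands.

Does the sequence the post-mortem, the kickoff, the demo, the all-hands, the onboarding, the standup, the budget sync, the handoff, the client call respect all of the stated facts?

Check each stated constraint against the proposed order — e.g. the kickoff is ahead of the handoff; the post-mortem is ahead of the client call. Every pair is in the required order; nothing is violated.

yes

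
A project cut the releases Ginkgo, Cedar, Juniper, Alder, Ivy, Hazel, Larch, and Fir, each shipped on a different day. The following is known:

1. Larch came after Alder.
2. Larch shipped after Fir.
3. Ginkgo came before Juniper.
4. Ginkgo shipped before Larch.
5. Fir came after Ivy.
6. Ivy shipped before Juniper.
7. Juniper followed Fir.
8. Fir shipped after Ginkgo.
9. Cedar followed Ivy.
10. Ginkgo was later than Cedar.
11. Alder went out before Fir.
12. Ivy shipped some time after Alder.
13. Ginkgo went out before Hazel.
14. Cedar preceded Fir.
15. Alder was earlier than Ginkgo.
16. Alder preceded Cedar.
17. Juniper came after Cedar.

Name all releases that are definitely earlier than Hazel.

Alder, Cedar, Ginkgo, Ivy

Directly stated before Hazel: Ginkgo.
Alder reaches Hazel via Alder → Ginkgo → Hazel.
Cedar reaches Hazel via Cedar → Ginkgo → Hazel.
Ivy reaches Hazel via Ivy → Cedar → Ginkgo → Hazel.
No chain forces Fir (or any of the others) ahead of Hazel.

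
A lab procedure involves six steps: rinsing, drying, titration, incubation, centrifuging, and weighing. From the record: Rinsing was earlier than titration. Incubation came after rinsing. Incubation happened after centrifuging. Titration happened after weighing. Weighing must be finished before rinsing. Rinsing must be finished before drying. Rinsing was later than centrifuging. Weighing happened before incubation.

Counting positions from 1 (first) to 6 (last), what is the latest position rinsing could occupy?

3

Rinsing must come before drying, incubation, and titration — 3 steps forced after it.
Everything else can be placed before rinsing in some valid order, so rinsing can sit as late as position 6 − 3 = 3.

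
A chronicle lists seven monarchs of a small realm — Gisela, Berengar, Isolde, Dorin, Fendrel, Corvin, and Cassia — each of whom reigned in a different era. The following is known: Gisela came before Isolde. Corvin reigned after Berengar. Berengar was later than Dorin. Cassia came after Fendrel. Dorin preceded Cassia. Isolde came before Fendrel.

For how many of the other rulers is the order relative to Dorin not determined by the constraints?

3

Forced after Dorin: Berengar, Cassia, and Corvin.
That leaves Fendrel, Gisela, and Isolde with no forced order relative to Dorin — 3.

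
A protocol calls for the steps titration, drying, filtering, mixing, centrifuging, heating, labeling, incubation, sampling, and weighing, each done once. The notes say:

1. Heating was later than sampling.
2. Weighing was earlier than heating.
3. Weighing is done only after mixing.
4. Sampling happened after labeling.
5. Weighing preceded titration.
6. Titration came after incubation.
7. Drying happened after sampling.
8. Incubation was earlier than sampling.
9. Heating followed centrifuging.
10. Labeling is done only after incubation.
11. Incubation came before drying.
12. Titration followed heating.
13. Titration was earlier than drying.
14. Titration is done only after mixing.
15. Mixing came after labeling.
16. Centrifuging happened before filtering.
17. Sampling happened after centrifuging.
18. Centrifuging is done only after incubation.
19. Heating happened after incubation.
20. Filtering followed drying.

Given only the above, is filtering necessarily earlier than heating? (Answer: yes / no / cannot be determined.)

no

Tracing the constraints gives heating → titration → drying → filtering, so heating must come before filtering.
That means filtering cannot be before heating.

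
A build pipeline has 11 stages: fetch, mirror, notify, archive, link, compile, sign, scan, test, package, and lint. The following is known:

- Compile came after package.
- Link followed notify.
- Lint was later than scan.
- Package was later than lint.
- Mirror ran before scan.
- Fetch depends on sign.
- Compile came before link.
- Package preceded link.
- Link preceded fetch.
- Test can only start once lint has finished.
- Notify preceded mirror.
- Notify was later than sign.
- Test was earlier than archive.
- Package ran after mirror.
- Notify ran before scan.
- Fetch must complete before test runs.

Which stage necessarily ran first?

Sign has a chain of constraints placing it before every other stage, so sign must be first.

sign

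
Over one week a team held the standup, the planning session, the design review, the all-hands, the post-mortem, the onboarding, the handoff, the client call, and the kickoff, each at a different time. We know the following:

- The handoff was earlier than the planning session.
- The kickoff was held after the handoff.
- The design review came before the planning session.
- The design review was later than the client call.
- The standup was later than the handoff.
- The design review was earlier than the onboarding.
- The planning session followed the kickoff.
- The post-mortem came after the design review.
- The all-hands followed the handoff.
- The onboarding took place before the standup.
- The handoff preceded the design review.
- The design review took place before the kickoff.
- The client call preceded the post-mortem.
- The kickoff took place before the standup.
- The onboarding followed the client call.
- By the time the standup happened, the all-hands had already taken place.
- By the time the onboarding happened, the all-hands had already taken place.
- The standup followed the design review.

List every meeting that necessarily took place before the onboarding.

Directly stated before the onboarding: the all-hands, the client call, and the design review.
The handoff reaches the onboarding via the handoff → the design review → the onboarding.
No chain forces the standup (or any of the others) ahead of the onboarding.

the all-hands, the client call, the design review, the handoff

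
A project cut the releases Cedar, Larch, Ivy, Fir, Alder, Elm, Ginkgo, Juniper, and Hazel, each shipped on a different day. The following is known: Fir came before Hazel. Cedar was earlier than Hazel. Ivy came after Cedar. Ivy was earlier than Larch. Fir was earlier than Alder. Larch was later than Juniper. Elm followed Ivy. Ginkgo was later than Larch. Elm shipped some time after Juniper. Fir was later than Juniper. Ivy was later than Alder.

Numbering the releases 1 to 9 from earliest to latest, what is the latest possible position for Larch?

Larch must come before Ginkgo — 1 release forced after it.
Everything else can be placed before Larch in some valid order, so Larch can sit as late as position 9 − 1 = 8.

8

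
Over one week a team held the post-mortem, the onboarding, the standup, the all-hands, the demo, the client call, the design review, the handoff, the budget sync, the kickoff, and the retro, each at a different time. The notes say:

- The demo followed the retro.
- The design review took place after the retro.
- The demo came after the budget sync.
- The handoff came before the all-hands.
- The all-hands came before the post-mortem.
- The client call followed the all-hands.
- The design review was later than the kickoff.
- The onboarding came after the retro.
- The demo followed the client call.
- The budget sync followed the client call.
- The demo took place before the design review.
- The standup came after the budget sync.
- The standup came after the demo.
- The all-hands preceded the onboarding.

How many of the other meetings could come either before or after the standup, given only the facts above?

4

Forced before the standup: the all-hands, the budget sync, the client call, the demo, the handoff, and the retro.
That leaves the design review, the kickoff, the onboarding, and the post-mortem with no forced order relative to the standup — 4.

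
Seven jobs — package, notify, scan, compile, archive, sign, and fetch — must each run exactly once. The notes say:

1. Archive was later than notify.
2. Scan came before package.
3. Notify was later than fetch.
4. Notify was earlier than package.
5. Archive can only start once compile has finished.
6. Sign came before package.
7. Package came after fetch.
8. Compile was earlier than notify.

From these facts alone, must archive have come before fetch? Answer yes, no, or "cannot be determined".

Tracing the constraints gives fetch → notify → archive, so fetch must come before archive.
That means archive cannot be before fetch.

no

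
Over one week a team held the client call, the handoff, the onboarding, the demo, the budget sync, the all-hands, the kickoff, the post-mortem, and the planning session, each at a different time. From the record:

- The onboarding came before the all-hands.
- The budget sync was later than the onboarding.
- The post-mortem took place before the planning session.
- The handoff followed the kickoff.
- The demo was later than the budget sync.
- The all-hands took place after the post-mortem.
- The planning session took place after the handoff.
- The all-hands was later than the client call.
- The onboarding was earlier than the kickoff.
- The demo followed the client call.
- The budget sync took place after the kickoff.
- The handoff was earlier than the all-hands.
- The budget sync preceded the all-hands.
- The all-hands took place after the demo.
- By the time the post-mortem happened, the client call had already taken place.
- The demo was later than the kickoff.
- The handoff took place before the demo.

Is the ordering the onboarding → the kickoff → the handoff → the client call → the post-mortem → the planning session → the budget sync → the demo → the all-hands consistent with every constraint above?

yes

Check each stated constraint against the proposed order — e.g. the handoff is ahead of the all-hands; the onboarding is ahead of the all-hands. Every pair is in the required order; nothing is violated.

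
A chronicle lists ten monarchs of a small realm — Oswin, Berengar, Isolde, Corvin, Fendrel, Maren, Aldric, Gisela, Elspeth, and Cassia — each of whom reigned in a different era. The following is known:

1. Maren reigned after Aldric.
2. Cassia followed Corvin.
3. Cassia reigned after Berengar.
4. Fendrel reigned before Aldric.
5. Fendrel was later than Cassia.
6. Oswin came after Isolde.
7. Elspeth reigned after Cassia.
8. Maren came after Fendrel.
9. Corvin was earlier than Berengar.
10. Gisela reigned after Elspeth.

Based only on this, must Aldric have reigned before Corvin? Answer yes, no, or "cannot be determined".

no

Tracing the constraints gives Corvin → Cassia → Fendrel → Aldric, so Corvin must come before Aldric.
That means Aldric cannot be before Corvin.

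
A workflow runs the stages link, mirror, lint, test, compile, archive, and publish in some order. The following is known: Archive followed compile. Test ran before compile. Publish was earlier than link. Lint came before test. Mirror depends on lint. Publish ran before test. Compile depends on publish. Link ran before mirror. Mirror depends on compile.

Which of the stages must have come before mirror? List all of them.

Directly stated before mirror: compile, link, and lint.
Publish reaches mirror via publish → compile → mirror.
Test reaches mirror via test → compile → mirror.

compile, link, lint, publish, test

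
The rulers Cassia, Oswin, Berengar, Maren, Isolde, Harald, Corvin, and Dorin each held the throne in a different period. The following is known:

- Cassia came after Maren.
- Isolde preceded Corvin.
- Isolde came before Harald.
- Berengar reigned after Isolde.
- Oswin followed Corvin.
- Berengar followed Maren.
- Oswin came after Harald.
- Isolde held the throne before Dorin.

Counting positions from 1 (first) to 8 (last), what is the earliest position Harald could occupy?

2

Isolde must come before Harald — 1 forced predecessor.
Nothing else is forced ahead of Harald, so their earliest slot is position 1 + 1 = 2.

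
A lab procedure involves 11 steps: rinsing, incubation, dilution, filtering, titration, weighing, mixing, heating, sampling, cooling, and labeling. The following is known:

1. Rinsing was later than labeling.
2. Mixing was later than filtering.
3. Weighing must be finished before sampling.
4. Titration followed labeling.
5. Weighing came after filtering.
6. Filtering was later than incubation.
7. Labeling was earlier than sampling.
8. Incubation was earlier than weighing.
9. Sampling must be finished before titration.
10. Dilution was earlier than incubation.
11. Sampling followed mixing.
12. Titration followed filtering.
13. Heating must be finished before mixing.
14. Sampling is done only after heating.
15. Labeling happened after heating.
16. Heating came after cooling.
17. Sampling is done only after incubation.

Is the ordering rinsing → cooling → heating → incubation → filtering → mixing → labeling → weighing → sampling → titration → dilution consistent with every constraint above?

no

The constraints require dilution before incubation, but in the proposed sequence incubation appears ahead of dilution. That one violation is enough.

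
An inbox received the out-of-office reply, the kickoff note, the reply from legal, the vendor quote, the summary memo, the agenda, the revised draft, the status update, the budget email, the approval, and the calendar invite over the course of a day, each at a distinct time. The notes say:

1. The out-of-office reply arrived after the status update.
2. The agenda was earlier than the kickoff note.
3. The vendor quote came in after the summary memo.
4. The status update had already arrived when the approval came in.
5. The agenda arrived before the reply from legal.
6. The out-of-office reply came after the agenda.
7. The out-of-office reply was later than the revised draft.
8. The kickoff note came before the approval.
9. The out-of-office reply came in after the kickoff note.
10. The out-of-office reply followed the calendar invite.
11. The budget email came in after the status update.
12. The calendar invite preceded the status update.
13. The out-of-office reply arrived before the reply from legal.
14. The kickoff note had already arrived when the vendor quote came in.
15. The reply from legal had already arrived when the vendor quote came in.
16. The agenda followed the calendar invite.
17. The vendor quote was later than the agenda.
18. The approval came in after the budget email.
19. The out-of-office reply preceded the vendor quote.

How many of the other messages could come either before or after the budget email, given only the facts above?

Forced before the budget email: the calendar invite and the status update; forced after the budget email: the approval.
That leaves the agenda, the kickoff note, the out-of-office reply, the reply from legal, the revised draft, the summary memo, and the vendor quote with no forced order relative to the budget email — 7.

7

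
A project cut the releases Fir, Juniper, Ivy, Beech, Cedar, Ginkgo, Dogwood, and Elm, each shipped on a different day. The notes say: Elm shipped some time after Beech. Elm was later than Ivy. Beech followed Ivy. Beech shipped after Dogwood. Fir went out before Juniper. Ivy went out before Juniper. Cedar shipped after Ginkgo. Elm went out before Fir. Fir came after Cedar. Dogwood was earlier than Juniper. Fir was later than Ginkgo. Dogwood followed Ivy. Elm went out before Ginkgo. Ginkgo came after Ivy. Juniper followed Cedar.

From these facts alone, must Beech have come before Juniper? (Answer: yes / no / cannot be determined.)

Chain the constraints: Beech → Elm → Fir → Juniper. Each link is directly stated, so Beech comes before Juniper.

yes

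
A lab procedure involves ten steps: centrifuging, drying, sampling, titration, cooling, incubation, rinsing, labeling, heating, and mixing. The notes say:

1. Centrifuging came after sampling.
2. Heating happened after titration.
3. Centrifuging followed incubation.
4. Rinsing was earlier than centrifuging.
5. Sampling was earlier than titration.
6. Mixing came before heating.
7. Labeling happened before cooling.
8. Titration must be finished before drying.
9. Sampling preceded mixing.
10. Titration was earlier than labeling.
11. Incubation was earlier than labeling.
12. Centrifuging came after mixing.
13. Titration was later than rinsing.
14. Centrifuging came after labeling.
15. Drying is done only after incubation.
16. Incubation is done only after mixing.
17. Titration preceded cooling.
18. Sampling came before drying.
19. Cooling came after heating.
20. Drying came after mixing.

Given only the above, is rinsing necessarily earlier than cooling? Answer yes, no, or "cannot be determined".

Chain the constraints: rinsing → titration → cooling. Each link is directly stated, so rinsing comes before cooling.

yes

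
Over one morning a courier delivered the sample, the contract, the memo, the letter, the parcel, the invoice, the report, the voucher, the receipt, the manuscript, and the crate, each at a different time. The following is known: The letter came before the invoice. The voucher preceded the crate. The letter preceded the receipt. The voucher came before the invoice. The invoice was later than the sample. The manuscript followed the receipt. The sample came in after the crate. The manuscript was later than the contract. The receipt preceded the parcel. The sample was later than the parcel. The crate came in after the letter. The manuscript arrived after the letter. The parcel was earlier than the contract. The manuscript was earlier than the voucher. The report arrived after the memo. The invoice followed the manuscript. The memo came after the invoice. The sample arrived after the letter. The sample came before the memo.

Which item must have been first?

the letter

The letter has a chain of constraints placing it before every other item, so the letter must be first.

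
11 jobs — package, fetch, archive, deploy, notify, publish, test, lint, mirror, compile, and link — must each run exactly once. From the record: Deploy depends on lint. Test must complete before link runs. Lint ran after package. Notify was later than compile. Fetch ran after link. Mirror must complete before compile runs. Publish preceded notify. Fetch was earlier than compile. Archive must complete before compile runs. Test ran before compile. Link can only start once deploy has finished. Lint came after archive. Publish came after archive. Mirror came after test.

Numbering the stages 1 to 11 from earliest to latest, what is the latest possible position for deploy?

7

Deploy must come before compile, fetch, link, and notify — 4 stages forced after it.
Everything else can be placed before deploy in some valid order, so deploy can sit as late as position 11 − 4 = 7.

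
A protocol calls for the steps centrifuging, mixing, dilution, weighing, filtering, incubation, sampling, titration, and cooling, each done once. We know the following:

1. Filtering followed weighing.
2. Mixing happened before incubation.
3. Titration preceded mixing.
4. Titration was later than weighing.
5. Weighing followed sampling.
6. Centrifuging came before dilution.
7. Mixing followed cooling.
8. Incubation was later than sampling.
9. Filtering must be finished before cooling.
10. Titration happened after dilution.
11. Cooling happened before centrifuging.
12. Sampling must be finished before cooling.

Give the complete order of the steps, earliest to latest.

sampling, weighing, filtering, cooling, centrifuging, dilution, titration, mixing, incubation

The constraints fix every adjacent pair, so only one ordering works:
sampling → weighing → filtering → cooling → centrifuging → dilution → titration → mixing → incubation.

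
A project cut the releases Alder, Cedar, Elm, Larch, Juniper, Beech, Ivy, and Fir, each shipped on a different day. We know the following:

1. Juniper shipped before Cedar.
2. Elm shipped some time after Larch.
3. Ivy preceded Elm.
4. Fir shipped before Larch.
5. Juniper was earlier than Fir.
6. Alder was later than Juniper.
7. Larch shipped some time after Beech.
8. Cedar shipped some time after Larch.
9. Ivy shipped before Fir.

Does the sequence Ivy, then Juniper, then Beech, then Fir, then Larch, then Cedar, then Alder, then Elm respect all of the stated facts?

yes

Check each stated constraint against the proposed order — e.g. Juniper is ahead of Alder; Ivy is ahead of Elm. Every pair is in the required order; nothing is violated.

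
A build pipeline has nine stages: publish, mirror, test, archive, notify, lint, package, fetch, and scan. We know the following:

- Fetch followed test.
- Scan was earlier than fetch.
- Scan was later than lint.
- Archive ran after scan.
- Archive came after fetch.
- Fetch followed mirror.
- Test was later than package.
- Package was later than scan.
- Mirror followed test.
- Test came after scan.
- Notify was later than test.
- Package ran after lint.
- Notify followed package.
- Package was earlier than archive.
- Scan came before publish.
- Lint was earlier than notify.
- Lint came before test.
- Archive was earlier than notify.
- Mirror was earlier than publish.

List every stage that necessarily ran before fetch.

Directly stated before fetch: mirror, scan, and test.
Lint reaches fetch via lint → scan → fetch.
Package reaches fetch via package → test → fetch.
No chain forces publish (or any of the others) ahead of fetch.

lint, mirror, package, scan, test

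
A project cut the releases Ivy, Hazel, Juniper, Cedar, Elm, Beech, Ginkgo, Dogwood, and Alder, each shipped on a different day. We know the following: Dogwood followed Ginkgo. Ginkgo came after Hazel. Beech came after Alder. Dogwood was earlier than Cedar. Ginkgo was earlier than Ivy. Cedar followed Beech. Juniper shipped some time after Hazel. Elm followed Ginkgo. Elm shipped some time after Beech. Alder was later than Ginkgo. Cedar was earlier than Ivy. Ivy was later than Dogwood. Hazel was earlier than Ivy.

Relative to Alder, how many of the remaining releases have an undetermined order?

2

Forced before Alder: Ginkgo and Hazel; forced after Alder: Beech, Cedar, Elm, and Ivy.
That leaves Dogwood and Juniper with no forced order relative to Alder — 2.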